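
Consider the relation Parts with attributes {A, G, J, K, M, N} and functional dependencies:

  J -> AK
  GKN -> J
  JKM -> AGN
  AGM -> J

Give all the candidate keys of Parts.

Attribute M never appears on the right-hand side of any dependency, so M must belong to every candidate key.
{M}⁺ = {M}, which is not all of the schema, so we must add further attributes.
{J, M}⁺: J→AK adds A, K; JKM→AGN adds G, N → {A, G, J, K, M, N}.
{A, G, M}⁺: AGM→J adds J; J→AK adds K; JKM→AGN adds N → {A, G, J, K, M, N}.
{G, K, M, N}⁺: GKN→J adds J; JKM→AGN adds A → {A, G, J, K, M, N}.

{J, M}; {A, G, M}; {G, K, M, N}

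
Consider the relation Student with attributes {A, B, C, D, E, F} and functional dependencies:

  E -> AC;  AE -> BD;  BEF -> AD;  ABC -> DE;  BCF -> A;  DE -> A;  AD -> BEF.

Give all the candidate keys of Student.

(E), (A, D), (A, B, C), (B, C, F)

{E}⁺: E→AC adds A, C; AE→BD adds B, D; AD→BEF adds F → {A, B, C, D, E, F}.
{A, D}⁺: AD→BEF adds B, E, F; E→AC adds C → {A, B, C, D, E, F}. Minimal: {D}⁺ = {D}; {A}⁺ = {A} — none reach the full schema.
{A, B, C}⁺: ABC→DE adds D, E; AD→BEF adds F → {A, B, C, D, E, F}. Minimal: {B, C}⁺ = {B, C}; {A, C}⁺ = {A, C}; {A, B}⁺ = {A, B} — none reach the full schema.
{B, C, F}⁺: BCF→A adds A; ABC→DE adds D, E → {A, B, C, D, E, F}. Minimal: {C, F}⁺ = {C, F}; {B, F}⁺ = {B, F}; {B, C}⁺ = {B, C} — none reach the full schema.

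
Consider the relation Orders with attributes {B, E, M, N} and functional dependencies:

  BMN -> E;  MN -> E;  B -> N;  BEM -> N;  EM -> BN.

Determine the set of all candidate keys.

{B, M}, {E, M}, {M, N}

Attribute M never appears on the right-hand side of any dependency, so M must belong to every candidate key.
{M}⁺ = {M}, which is not all of the schema, so we must add further attributes.
{B, M}⁺: B→N adds N; BMN→E adds E → {B, E, M, N}. Minimal: {M}⁺ = {M}; {B}⁺ = {B, N} — none reach the full schema.
{E, M}⁺: EM→BN adds B, N → {B, E, M, N}. Minimal: {M}⁺ = {M}; {E}⁺ = {E} — none reach the full schema.
{M, N}⁺: MN→E adds E; EM→BN adds B → {B, E, M, N}. Minimal: {N}⁺ = {N}; {M}⁺ = {M} — none reach the full schema.
Any other superkey contains one of these as a subset, so there are no further candidate keys.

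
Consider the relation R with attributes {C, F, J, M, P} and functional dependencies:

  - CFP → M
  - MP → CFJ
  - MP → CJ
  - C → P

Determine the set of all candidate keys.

{C, F}; {C, M}; {M, P}

{C, F}⁺: C→P adds P; CFP→M adds M; MP→CFJ adds J → {C, F, J, M, P}.
{C, M}⁺: C→P adds P; MP→CFJ adds F, J → {C, F, J, M, P}.
{M, P}⁺: MP→CFJ adds C, F, J → {C, F, J, M, P}.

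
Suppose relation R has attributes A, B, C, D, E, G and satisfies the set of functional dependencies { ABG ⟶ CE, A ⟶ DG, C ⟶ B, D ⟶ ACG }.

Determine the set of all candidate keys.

{A}; {D}

{A}⁺: A→DG adds D, G; D→ACG adds C; C→B adds B; ABG→CE adds E → {A, B, C, D, E, G}.
{D}⁺: D→ACG adds A, C, G; C→B adds B; ABG→CE adds E → {A, B, C, D, E, G}.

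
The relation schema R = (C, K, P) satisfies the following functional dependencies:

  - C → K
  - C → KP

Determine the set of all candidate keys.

Attribute C never appears on the right-hand side of any dependency, so C must belong to every candidate key.
{C}⁺ = {C, K, P}, which is all of the schema, so {C} is the only candidate key.

(C)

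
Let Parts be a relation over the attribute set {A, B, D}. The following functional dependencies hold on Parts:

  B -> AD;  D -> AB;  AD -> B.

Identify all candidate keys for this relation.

{B}, {D}

{B}⁺: B→AD adds A, D → {A, B, D}.
{D}⁺: D→AB adds A, B → {A, B, D}.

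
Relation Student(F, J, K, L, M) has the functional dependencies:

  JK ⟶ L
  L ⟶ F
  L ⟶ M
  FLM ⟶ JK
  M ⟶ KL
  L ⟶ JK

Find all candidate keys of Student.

{L}⁺: L→F adds F; L→M adds M; FLM→JK adds J, K → {F, J, K, L, M}.
{M}⁺: M→KL adds K, L; L→JK adds J; L→F adds F → {F, J, K, L, M}.
{J, K}⁺: JK→L adds L; L→F adds F; L→M adds M → {F, J, K, L, M}. Minimal: {K}⁺ = {K}; {J}⁺ = {J} — none reach the full schema.
Any other superkey contains one of these as a subset, so there are no further candidate keys.

{L}; {M}; {J, K}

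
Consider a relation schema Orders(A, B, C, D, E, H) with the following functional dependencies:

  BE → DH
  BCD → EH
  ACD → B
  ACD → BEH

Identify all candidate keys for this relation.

Attributes A, C never appear on any right-hand side, so every candidate key must contain {A, C}.
{A, C}⁺ = {A, C}, which is not all of the schema, so we must add further attributes.
{A, C, D}⁺: ACD→B adds B; ACD→BEH adds E, H → {A, B, C, D, E, H}.
{A, B, C, E}⁺: BE→DH adds D, H → {A, B, C, D, E, H}.
Any other superkey contains one of these as a subset, so there are no further candidate keys.

{A, C, D}, {A, B, C, E}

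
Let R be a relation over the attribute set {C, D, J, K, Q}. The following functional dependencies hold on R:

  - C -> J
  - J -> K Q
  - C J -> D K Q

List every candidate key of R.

{C}

{C}⁺: C→J adds J; J→KQ adds K, Q; CJ→DKQ adds D → {C, D, J, K, Q}.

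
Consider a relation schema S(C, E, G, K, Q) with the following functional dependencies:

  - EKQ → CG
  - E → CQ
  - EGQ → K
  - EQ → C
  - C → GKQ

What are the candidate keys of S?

E

{E}⁺: E→CQ adds C, Q; C→GKQ adds G, K → {C, E, G, K, Q}.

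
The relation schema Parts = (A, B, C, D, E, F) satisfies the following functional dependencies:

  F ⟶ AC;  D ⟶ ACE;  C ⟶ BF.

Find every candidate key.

(D)

Attribute D never appears on the right-hand side of any dependency, so D must belong to every candidate key.
{D}⁺ = {A, B, C, D, E, F}, which is all of the schema, so {D} is the only candidate key.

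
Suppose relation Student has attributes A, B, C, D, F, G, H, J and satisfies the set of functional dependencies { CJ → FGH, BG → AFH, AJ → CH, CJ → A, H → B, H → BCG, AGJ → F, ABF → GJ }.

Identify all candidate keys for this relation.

(D, H), (A, D, J), (B, D, G), (C, D, J), (A, B, D, F)

Attribute D never appears on the right-hand side of any dependency, so D must belong to every candidate key.
{D}⁺ = {D}, which is not all of the schema, so we must add further attributes.
{D, H}⁺: H→B adds B; H→BCG adds C, G; BG→AFH adds A, F; ABF→GJ adds J → {A, B, C, D, F, G, H, J}. Minimal: {H}⁺ = {A, B, C, F, G, H, J}; {D}⁺ = {D} — none reach the full schema.
{A, D, J}⁺: AJ→CH adds C, H; H→B adds B; H→BCG adds G; AGJ→F adds F → {A, B, C, D, F, G, H, J}. Minimal: {D, J}⁺ = {D, J}; {A, J}⁺ = {A, B, C, F, G, H, J}; {A, D}⁺ = {A, D} — none reach the full schema.
{B, D, G}⁺: BG→AFH adds A, F, H; H→BCG adds C; ABF→GJ adds J → {A, B, C, D, F, G, H, J}. Minimal: {D, G}⁺ = {D, G}; {B, G}⁺ = {A, B, C, F, G, H, J}; {B, D}⁺ = {B, D} — none reach the full schema.
{C, D, J}⁺: CJ→FGH adds F, G, H; CJ→A adds A; H→B adds B → {A, B, C, D, F, G, H, J}. Minimal: {D, J}⁺ = {D, J}; {C, J}⁺ = {A, B, C, F, G, H, J}; {C, D}⁺ = {C, D} — none reach the full schema.
{A, B, D, F}⁺: ABF→GJ adds G, J; BG→AFH adds H; AJ→CH adds C → {A, B, C, D, F, G, H, J}. Minimal: {B, D, F}⁺ = {B, D, F}; {A, D, F}⁺ = {A, D, F}; {A, B, F}⁺ = {A, B, C, F, G, H, J}; … — none reach the full schema.
Any other superkey contains one of these as a subset, so there are no further candidate keys.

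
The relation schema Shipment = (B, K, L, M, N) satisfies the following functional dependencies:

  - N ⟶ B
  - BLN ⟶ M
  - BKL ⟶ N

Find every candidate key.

BKL, KLN

Attributes K, L never appear on any right-hand side, so every candidate key must contain {K, L}.
{K, L}⁺ = {K, L}, which is not all of the schema, so we must add further attributes.
{B, K, L}⁺: BKL→N adds N; BLN→M adds M → {B, K, L, M, N}.
{K, L, N}⁺: N→B adds B; BLN→M adds M → {B, K, L, M, N}.
Any other superkey contains one of these as a subset, so there are no further candidate keys.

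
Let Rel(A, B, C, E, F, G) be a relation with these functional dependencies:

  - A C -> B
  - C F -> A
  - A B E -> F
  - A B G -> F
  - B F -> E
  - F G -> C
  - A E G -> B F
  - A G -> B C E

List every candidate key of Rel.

Attribute G never appears on the right-hand side of any dependency, so G must belong to every candidate key.
{G}⁺ = {G}, which is not all of the schema, so we must add further attributes.
{A, G}⁺: AG→BCE adds B, C, E; ABE→F adds F → {A, B, C, E, F, G}.
{F, G}⁺: FG→C adds C; CF→A adds A; AG→BCE adds B, E → {A, B, C, E, F, G}.
Any other superkey contains one of these as a subset, so there are no further candidate keys.

{A, G}, {F, G}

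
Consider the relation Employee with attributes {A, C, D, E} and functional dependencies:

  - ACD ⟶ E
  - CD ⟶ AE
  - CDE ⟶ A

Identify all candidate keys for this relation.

(C, D)

Attributes C, D never appear on any right-hand side, so every candidate key must contain {C, D}.
{C, D}⁺ = {A, C, D, E}, which is all of the schema, so {C, D} is the only candidate key.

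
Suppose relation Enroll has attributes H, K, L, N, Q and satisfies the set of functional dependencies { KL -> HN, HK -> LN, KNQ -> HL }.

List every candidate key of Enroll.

HKQ; KLQ; KNQ

Attributes K, Q never appear on any right-hand side, so every candidate key must contain {K, Q}.
{K, Q}⁺ = {K, Q}, which is not all of the schema, so we must add further attributes.
{H, K, Q}⁺: HK→LN adds L, N → {H, K, L, N, Q}. Minimal: {K, Q}⁺ = {K, Q}; {H, Q}⁺ = {H, Q}; {H, K}⁺ = {H, K, L, N} — none reach the full schema.
{K, L, Q}⁺: KL→HN adds H, N → {H, K, L, N, Q}. Minimal: {L, Q}⁺ = {L, Q}; {K, Q}⁺ = {K, Q}; {K, L}⁺ = {H, K, L, N} — none reach the full schema.
{K, N, Q}⁺: KNQ→HL adds H, L → {H, K, L, N, Q}. Minimal: {N, Q}⁺ = {N, Q}; {K, Q}⁺ = {K, Q}; {K, N}⁺ = {K, N} — none reach the full schema.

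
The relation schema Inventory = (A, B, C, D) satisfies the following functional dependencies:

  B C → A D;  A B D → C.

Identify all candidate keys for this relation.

Attribute B never appears on the right-hand side of any dependency, so B must belong to every candidate key.
{B}⁺ = {B}, which is not all of the schema, so we must add further attributes.
{B, C}⁺: BC→AD adds A, D → {A, B, C, D}. Minimal: {C}⁺ = {C}; {B}⁺ = {B} — none reach the full schema.
{A, B, D}⁺: ABD→C adds C → {A, B, C, D}. Minimal: {B, D}⁺ = {B, D}; {A, D}⁺ = {A, D}; {A, B}⁺ = {A, B} — none reach the full schema.

{B, C}; {A, B, D}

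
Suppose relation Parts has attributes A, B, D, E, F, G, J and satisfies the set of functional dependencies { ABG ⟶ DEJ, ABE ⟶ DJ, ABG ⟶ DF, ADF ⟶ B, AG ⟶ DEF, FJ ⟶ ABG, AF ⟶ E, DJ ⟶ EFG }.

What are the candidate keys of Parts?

{A, G}, {D, J}, {F, J}, {A, B, E}, {A, B, F}, {A, D, F}

{A, G}⁺: AG→DEF adds D, E, F; ADF→B adds B; ABG→DEJ adds J → {A, B, D, E, F, G, J}. Minimal: {G}⁺ = {G}; {A}⁺ = {A} — none reach the full schema.
{D, J}⁺: DJ→EFG adds E, F, G; FJ→ABG adds A, B → {A, B, D, E, F, G, J}. Minimal: {J}⁺ = {J}; {D}⁺ = {D} — none reach the full schema.
{F, J}⁺: FJ→ABG adds A, B, G; AF→E adds E; ABG→DEJ adds D → {A, B, D, E, F, G, J}. Minimal: {J}⁺ = {J}; {F}⁺ = {F} — none reach the full schema.
{A, B, E}⁺: ABE→DJ adds D, J; DJ→EFG adds F, G → {A, B, D, E, F, G, J}. Minimal: {B, E}⁺ = {B, E}; {A, E}⁺ = {A, E}; {A, B}⁺ = {A, B} — none reach the full schema.
{A, B, F}⁺: AF→E adds E; ABE→DJ adds D, J; FJ→ABG adds G → {A, B, D, E, F, G, J}. Minimal: {B, F}⁺ = {B, F}; {A, F}⁺ = {A, E, F}; {A, B}⁺ = {A, B} — none reach the full schema.
{A, D, F}⁺: ADF→B adds B; AF→E adds E; ABE→DJ adds J; FJ→ABG adds G → {A, B, D, E, F, G, J}. Minimal: {D, F}⁺ = {D, F}; {A, F}⁺ = {A, E, F}; {A, D}⁺ = {A, D} — none reach the full schema.
Any other superkey contains one of these as a subset, so there are no further candidate keys.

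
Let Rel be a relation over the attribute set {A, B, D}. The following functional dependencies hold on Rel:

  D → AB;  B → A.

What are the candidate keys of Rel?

{D}⁺: D→AB adds A, B → {A, B, D}.

(D)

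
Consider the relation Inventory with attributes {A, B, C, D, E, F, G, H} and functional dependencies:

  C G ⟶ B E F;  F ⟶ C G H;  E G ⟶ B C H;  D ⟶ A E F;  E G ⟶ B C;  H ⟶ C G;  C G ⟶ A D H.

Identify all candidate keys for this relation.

{D}⁺: D→AEF adds A, E, F; F→CGH adds C, G, H; EG→BCH adds B → {A, B, C, D, E, F, G, H}.
{F}⁺: F→CGH adds C, G, H; CG→ADH adds A, D; CG→BEF adds B, E → {A, B, C, D, E, F, G, H}.
{H}⁺: H→CG adds C, G; CG→ADH adds A, D; CG→BEF adds B, E, F → {A, B, C, D, E, F, G, H}.
{C, G}⁺: CG→BEF adds B, E, F; F→CGH adds H; CG→ADH adds A, D → {A, B, C, D, E, F, G, H}. Minimal: {G}⁺ = {G}; {C}⁺ = {C} — none reach the full schema.
{E, G}⁺: EG→BCH adds B, C, H; CG→ADH adds A, D; CG→BEF adds F → {A, B, C, D, E, F, G, H}. Minimal: {G}⁺ = {G}; {E}⁺ = {E} — none reach the full schema.

{D}, {F}, {H}, {C, G}, {E, G}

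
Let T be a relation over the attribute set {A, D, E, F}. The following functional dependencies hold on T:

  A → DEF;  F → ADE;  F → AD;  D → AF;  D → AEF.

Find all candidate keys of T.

{A}⁺: A→DEF adds D, E, F → {A, D, E, F}.
{D}⁺: D→AF adds A, F; D→AEF adds E → {A, D, E, F}.
{F}⁺: F→ADE adds A, D, E → {A, D, E, F}.
Any other superkey contains one of these as a subset, so there are no further candidate keys.

(A); (D); (F)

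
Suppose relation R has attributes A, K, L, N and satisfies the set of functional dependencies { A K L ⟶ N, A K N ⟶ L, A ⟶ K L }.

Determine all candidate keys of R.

Attribute A never appears on the right-hand side of any dependency, so A must belong to every candidate key.
{A}⁺ = {A, K, L, N}, which is all of the schema, so {A} is the only candidate key.

A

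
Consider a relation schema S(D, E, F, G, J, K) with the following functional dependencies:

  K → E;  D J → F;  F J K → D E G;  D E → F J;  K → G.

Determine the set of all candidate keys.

(D, K); (F, J, K)

Attribute K never appears on the right-hand side of any dependency, so K must belong to every candidate key.
{K}⁺ = {E, G, K}, which is not all of the schema, so we must add further attributes.
{D, K}⁺: K→E adds E; DE→FJ adds F, J; K→G adds G → {D, E, F, G, J, K}. Minimal: {K}⁺ = {E, G, K}; {D}⁺ = {D} — none reach the full schema.
{F, J, K}⁺: K→E adds E; FJK→DEG adds D, G → {D, E, F, G, J, K}. Minimal: {J, K}⁺ = {E, G, J, K}; {F, K}⁺ = {E, F, G, K}; {F, J}⁺ = {F, J} — none reach the full schema.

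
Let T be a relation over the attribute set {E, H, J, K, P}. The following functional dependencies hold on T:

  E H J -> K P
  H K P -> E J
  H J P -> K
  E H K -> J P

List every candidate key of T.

Attribute H never appears on the right-hand side of any dependency, so H must belong to every candidate key.
{H}⁺ = {H}, which is not all of the schema, so we must add further attributes.
{E, H, J}⁺: EHJ→KP adds K, P → {E, H, J, K, P}. Minimal: {H, J}⁺ = {H, J}; {E, J}⁺ = {E, J}; {E, H}⁺ = {E, H} — none reach the full schema.
{E, H, K}⁺: EHK→JP adds J, P → {E, H, J, K, P}. Minimal: {H, K}⁺ = {H, K}; {E, K}⁺ = {E, K}; {E, H}⁺ = {E, H} — none reach the full schema.
{H, J, P}⁺: HJP→K adds K; HKP→EJ adds E → {E, H, J, K, P}. Minimal: {J, P}⁺ = {J, P}; {H, P}⁺ = {H, P}; {H, J}⁺ = {H, J} — none reach the full schema.
{H, K, P}⁺: HKP→EJ adds E, J → {E, H, J, K, P}. Minimal: {K, P}⁺ = {K, P}; {H, P}⁺ = {H, P}; {H, K}⁺ = {H, K} — none reach the full schema.

EHJ, EHK, HJP, HKP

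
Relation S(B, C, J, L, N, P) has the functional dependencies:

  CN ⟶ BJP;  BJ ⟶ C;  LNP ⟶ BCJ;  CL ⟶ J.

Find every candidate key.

{C, L, N}, {L, N, P}, {B, J, L, N}

{C, L, N}⁺: CN→BJP adds B, J, P → {B, C, J, L, N, P}. Minimal: {L, N}⁺ = {L, N}; {C, N}⁺ = {B, C, J, N, P}; {C, L}⁺ = {C, J, L} — none reach the full schema.
{L, N, P}⁺: LNP→BCJ adds B, C, J → {B, C, J, L, N, P}. Minimal: {N, P}⁺ = {N, P}; {L, P}⁺ = {L, P}; {L, N}⁺ = {L, N} — none reach the full schema.
{B, J, L, N}⁺: BJ→C adds C; CN→BJP adds P → {B, C, J, L, N, P}. Minimal: {J, L, N}⁺ = {J, L, N}; {B, L, N}⁺ = {B, L, N}; {B, J, N}⁺ = {B, C, J, N, P}; … — none reach the full schema.
Any other superkey contains one of these as a subset, so there are no further candidate keys.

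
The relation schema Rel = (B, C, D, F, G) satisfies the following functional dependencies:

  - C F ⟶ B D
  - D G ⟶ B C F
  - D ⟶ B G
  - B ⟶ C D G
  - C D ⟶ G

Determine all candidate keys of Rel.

B, D, CF

{B}⁺: B→CDG adds C, D, G; DG→BCF adds F → {B, C, D, F, G}.
{D}⁺: D→BG adds B, G; B→CDG adds C; DG→BCF adds F → {B, C, D, F, G}.
{C, F}⁺: CF→BD adds B, D; D→BG adds G → {B, C, D, F, G}. Minimal: {F}⁺ = {F}; {C}⁺ = {C} — none reach the full schema.
Any other superkey contains one of these as a subset, so there are no further candidate keys.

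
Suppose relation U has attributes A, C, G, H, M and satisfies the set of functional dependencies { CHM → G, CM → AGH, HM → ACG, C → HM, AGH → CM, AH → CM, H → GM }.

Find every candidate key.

{C}, {H}

{C}⁺: C→HM adds H, M; H→GM adds G; CM→AGH adds A → {A, C, G, H, M}.
{H}⁺: H→GM adds G, M; HM→ACG adds A, C → {A, C, G, H, M}.
Any other superkey contains one of these as a subset, so there are no further candidate keys.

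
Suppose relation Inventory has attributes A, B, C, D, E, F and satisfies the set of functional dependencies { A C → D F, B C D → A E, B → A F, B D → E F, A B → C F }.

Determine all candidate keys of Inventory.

Attribute B never appears on the right-hand side of any dependency, so B must belong to every candidate key.
{B}⁺ = {A, B, C, D, E, F}, which is all of the schema, so {B} is the only candidate key.

{B}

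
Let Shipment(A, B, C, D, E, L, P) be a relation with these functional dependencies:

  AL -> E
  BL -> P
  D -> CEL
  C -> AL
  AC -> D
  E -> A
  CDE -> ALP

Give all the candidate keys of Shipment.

Attribute B never appears on the right-hand side of any dependency, so B must belong to every candidate key.
{B}⁺ = {B}, which is not all of the schema, so we must add further attributes.
{B, C}⁺: C→AL adds A, L; AC→D adds D; AL→E adds E; BL→P adds P → {A, B, C, D, E, L, P}. Minimal: {C}⁺ = {A, C, D, E, L, P}; {B}⁺ = {B} — none reach the full schema.
{B, D}⁺: D→CEL adds C, E, L; C→AL adds A; CDE→ALP adds P → {A, B, C, D, E, L, P}. Minimal: {D}⁺ = {A, C, D, E, L, P}; {B}⁺ = {B} — none reach the full schema.
Any other superkey contains one of these as a subset, so there are no further candidate keys.

BC, BD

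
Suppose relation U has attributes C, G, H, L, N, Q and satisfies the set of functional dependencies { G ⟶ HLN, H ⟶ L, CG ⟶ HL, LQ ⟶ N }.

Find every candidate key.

Attributes C, G, Q never appear on any right-hand side, so every candidate key must contain {C, G, Q}.
{C, G, Q}⁺ = {C, G, H, L, N, Q}, which is all of the schema, so {C, G, Q} is the only candidate key.

{C, G, Q}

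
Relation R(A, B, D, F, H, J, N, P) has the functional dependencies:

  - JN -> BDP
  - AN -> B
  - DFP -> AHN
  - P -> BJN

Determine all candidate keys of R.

{F, P}; {F, J, N}

Attribute F never appears on the right-hand side of any dependency, so F must belong to every candidate key.
{F}⁺ = {F}, which is not all of the schema, so we must add further attributes.
{F, P}⁺: P→BJN adds B, J, N; JN→BDP adds D; DFP→AHN adds A, H → {A, B, D, F, H, J, N, P}. Minimal: {P}⁺ = {B, D, J, N, P}; {F}⁺ = {F} — none reach the full schema.
{F, J, N}⁺: JN→BDP adds B, D, P; DFP→AHN adds A, H → {A, B, D, F, H, J, N, P}. Minimal: {J, N}⁺ = {B, D, J, N, P}; {F, N}⁺ = {F, N}; {F, J}⁺ = {F, J} — none reach the full schema.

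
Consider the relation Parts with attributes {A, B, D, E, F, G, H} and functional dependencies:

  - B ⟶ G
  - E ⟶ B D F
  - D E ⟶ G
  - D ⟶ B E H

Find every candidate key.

Attribute A never appears on the right-hand side of any dependency, so A must belong to every candidate key.
{A}⁺ = {A}, which is not all of the schema, so we must add further attributes.
{A, D}⁺: D→BEH adds B, E, H; B→G adds G; E→BDF adds F → {A, B, D, E, F, G, H}.
{A, E}⁺: E→BDF adds B, D, F; DE→G adds G; D→BEH adds H → {A, B, D, E, F, G, H}.
Any other superkey contains one of these as a subset, so there are no further candidate keys.

(A, D); (A, E)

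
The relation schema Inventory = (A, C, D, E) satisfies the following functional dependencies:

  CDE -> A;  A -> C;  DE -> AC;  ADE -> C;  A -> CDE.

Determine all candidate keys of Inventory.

A, DE

{A}⁺: A→C adds C; A→CDE adds D, E → {A, C, D, E}.
{D, E}⁺: DE→AC adds A, C → {A, C, D, E}. Minimal: {E}⁺ = {E}; {D}⁺ = {D} — none reach the full schema.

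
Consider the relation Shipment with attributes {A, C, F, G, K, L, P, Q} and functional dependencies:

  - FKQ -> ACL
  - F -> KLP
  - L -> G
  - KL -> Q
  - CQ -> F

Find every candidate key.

{F}⁺: F→KLP adds K, L, P; L→G adds G; KL→Q adds Q; FKQ→ACL adds A, C → {A, C, F, G, K, L, P, Q}.
{C, Q}⁺: CQ→F adds F; F→KLP adds K, L, P; L→G adds G; FKQ→ACL adds A → {A, C, F, G, K, L, P, Q}.
{C, K, L}⁺: L→G adds G; KL→Q adds Q; CQ→F adds F; FKQ→ACL adds A; F→KLP adds P → {A, C, F, G, K, L, P, Q}.

{F}; {C, Q}; {C, K, L}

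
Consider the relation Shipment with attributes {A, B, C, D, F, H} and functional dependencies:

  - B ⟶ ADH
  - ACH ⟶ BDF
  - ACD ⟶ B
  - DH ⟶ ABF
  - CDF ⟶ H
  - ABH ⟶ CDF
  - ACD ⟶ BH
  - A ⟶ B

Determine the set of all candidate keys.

{A}⁺: A→B adds B; B→ADH adds D, H; DH→ABF adds F; ABH→CDF adds C → {A, B, C, D, F, H}.
{B}⁺: B→ADH adds A, D, H; DH→ABF adds F; ABH→CDF adds C → {A, B, C, D, F, H}.
{D, H}⁺: DH→ABF adds A, B, F; ABH→CDF adds C → {A, B, C, D, F, H}. Minimal: {H}⁺ = {H}; {D}⁺ = {D} — none reach the full schema.
{C, D, F}⁺: CDF→H adds H; DH→ABF adds A, B → {A, B, C, D, F, H}. Minimal: {D, F}⁺ = {D, F}; {C, F}⁺ = {C, F}; {C, D}⁺ = {C, D} — none reach the full schema.

A, B, DH, CDF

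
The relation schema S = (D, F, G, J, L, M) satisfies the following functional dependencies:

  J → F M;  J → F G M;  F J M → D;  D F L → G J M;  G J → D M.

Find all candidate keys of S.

{J, L}, {D, F, L}

Attribute L never appears on the right-hand side of any dependency, so L must belong to every candidate key.
{L}⁺ = {L}, which is not all of the schema, so we must add further attributes.
{J, L}⁺: J→FM adds F, M; J→FGM adds G; FJM→D adds D → {D, F, G, J, L, M}. Minimal: {L}⁺ = {L}; {J}⁺ = {D, F, G, J, M} — none reach the full schema.
{D, F, L}⁺: DFL→GJM adds G, J, M → {D, F, G, J, L, M}. Minimal: {F, L}⁺ = {F, L}; {D, L}⁺ = {D, L}; {D, F}⁺ = {D, F} — none reach the full schema.
Any other superkey contains one of these as a subset, so there are no further candidate keys.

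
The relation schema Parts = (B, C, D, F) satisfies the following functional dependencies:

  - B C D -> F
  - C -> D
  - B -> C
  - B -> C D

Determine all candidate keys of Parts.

{B}

Attribute B never appears on the right-hand side of any dependency, so B must belong to every candidate key.
{B}⁺ = {B, C, D, F}, which is all of the schema, so {B} is the only candidate key.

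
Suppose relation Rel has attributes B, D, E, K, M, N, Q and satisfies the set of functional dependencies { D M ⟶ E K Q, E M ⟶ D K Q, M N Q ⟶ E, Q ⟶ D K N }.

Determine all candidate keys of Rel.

BDM, BEM, BMQ

Attributes B, M never appear on any right-hand side, so every candidate key must contain {B, M}.
{B, M}⁺ = {B, M}, which is not all of the schema, so we must add further attributes.
{B, D, M}⁺: DM→EKQ adds E, K, Q; Q→DKN adds N → {B, D, E, K, M, N, Q}.
{B, E, M}⁺: EM→DKQ adds D, K, Q; Q→DKN adds N → {B, D, E, K, M, N, Q}.
{B, M, Q}⁺: Q→DKN adds D, K, N; DM→EKQ adds E → {B, D, E, K, M, N, Q}.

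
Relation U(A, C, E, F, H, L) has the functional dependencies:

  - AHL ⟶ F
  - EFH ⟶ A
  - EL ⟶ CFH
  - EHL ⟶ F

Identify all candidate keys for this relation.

Attributes E, L never appear on any right-hand side, so every candidate key must contain {E, L}.
{E, L}⁺ = {A, C, E, F, H, L}, which is all of the schema, so {E, L} is the only candidate key.

{E, L}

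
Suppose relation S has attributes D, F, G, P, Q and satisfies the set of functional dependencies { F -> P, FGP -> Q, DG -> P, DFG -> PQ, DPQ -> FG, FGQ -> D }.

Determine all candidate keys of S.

(F, G), (D, F, Q), (D, G, Q), (D, P, Q)

{F, G}⁺: F→P adds P; FGP→Q adds Q; FGQ→D adds D → {D, F, G, P, Q}. Minimal: {G}⁺ = {G}; {F}⁺ = {F, P} — none reach the full schema.
{D, F, Q}⁺: F→P adds P; DPQ→FG adds G → {D, F, G, P, Q}. Minimal: {F, Q}⁺ = {F, P, Q}; {D, Q}⁺ = {D, Q}; {D, F}⁺ = {D, F, P} — none reach the full schema.
{D, G, Q}⁺: DG→P adds P; DPQ→FG adds F → {D, F, G, P, Q}. Minimal: {G, Q}⁺ = {G, Q}; {D, Q}⁺ = {D, Q}; {D, G}⁺ = {D, G, P} — none reach the full schema.
{D, P, Q}⁺: DPQ→FG adds F, G → {D, F, G, P, Q}. Minimal: {P, Q}⁺ = {P, Q}; {D, Q}⁺ = {D, Q}; {D, P}⁺ = {D, P} — none reach the full schema.
Any other superkey contains one of these as a subset, so there are no further candidate keys.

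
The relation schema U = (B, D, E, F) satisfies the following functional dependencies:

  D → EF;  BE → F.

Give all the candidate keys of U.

Attributes B, D never appear on any right-hand side, so every candidate key must contain {B, D}.
{B, D}⁺ = {B, D, E, F}, which is all of the schema, so {B, D} is the only candidate key.

(B, D)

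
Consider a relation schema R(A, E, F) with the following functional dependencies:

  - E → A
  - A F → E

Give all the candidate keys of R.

Attribute F never appears on the right-hand side of any dependency, so F must belong to every candidate key.
{F}⁺ = {F}, which is not all of the schema, so we must add further attributes.
{A, F}⁺: AF→E adds E → {A, E, F}. Minimal: {F}⁺ = {F}; {A}⁺ = {A} — none reach the full schema.
{E, F}⁺: E→A adds A → {A, E, F}. Minimal: {F}⁺ = {F}; {E}⁺ = {A, E} — none reach the full schema.

{A, F}, {E, F}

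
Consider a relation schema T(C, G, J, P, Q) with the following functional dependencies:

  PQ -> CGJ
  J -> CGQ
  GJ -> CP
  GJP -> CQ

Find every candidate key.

{J}; {P, Q}

{J}⁺: J→CGQ adds C, G, Q; GJ→CP adds P → {C, G, J, P, Q}.
{P, Q}⁺: PQ→CGJ adds C, G, J → {C, G, J, P, Q}. Minimal: {Q}⁺ = {Q}; {P}⁺ = {P} — none reach the full schema.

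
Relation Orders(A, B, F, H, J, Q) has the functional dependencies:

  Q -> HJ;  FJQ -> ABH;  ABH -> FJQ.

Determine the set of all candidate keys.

{F, Q}, {A, B, H}, {A, B, Q}

{F, Q}⁺: Q→HJ adds H, J; FJQ→ABH adds A, B → {A, B, F, H, J, Q}. Minimal: {Q}⁺ = {H, J, Q}; {F}⁺ = {F} — none reach the full schema.
{A, B, H}⁺: ABH→FJQ adds F, J, Q → {A, B, F, H, J, Q}. Minimal: {B, H}⁺ = {B, H}; {A, H}⁺ = {A, H}; {A, B}⁺ = {A, B} — none reach the full schema.
{A, B, Q}⁺: Q→HJ adds H, J; ABH→FJQ adds F → {A, B, F, H, J, Q}. Minimal: {B, Q}⁺ = {B, H, J, Q}; {A, Q}⁺ = {A, H, J, Q}; {A, B}⁺ = {A, B} — none reach the full schema.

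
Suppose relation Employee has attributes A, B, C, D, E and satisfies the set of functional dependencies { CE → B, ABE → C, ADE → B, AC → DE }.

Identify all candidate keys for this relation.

Attribute A never appears on the right-hand side of any dependency, so A must belong to every candidate key.
{A}⁺ = {A}, which is not all of the schema, so we must add further attributes.
{A, C}⁺: AC→DE adds D, E; CE→B adds B → {A, B, C, D, E}. Minimal: {C}⁺ = {C}; {A}⁺ = {A} — none reach the full schema.
{A, B, E}⁺: ABE→C adds C; AC→DE adds D → {A, B, C, D, E}. Minimal: {B, E}⁺ = {B, E}; {A, E}⁺ = {A, E}; {A, B}⁺ = {A, B} — none reach the full schema.
{A, D, E}⁺: ADE→B adds B; ABE→C adds C → {A, B, C, D, E}. Minimal: {D, E}⁺ = {D, E}; {A, E}⁺ = {A, E}; {A, D}⁺ = {A, D} — none reach the full schema.

(A, C), (A, B, E), (A, D, E)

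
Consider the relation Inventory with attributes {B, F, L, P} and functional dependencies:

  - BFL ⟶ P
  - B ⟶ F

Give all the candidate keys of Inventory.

{B, L}⁺: B→F adds F; BFL→P adds P → {B, F, L, P}.

(B, L)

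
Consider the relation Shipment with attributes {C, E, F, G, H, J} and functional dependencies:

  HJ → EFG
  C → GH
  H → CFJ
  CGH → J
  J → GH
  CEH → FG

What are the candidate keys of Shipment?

{C}⁺: C→GH adds G, H; H→CFJ adds F, J; HJ→EFG adds E → {C, E, F, G, H, J}.
{H}⁺: H→CFJ adds C, F, J; J→GH adds G; HJ→EFG adds E → {C, E, F, G, H, J}.
{J}⁺: J→GH adds G, H; HJ→EFG adds E, F; H→CFJ adds C → {C, E, F, G, H, J}.

C, H, J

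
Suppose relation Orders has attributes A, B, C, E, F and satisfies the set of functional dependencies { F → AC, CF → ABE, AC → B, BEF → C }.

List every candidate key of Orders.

F

Attribute F never appears on the right-hand side of any dependency, so F must belong to every candidate key.
{F}⁺ = {A, B, C, E, F}, which is all of the schema, so {F} is the only candidate key.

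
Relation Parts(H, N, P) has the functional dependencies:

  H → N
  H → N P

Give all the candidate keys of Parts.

Attribute H never appears on the right-hand side of any dependency, so H must belong to every candidate key.
{H}⁺ = {H, N, P}, which is all of the schema, so {H} is the only candidate key.

(H)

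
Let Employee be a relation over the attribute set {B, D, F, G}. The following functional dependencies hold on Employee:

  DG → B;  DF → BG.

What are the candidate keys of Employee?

{D, F}⁺: DF→BG adds B, G → {B, D, F, G}. Minimal: {F}⁺ = {F}; {D}⁺ = {D} — none reach the full schema.
No other minimal superkey exists.

DF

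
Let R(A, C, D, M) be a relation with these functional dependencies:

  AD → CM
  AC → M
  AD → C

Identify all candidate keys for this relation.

{A, D}

Attributes A, D never appear on any right-hand side, so every candidate key must contain {A, D}.
{A, D}⁺ = {A, C, D, M}, which is all of the schema, so {A, D} is the only candidate key.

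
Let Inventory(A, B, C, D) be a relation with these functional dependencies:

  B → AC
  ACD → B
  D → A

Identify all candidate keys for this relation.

{B, D}⁺: B→AC adds A, C → {A, B, C, D}. Minimal: {D}⁺ = {A, D}; {B}⁺ = {A, B, C} — none reach the full schema.
{C, D}⁺: D→A adds A; ACD→B adds B → {A, B, C, D}. Minimal: {D}⁺ = {A, D}; {C}⁺ = {C} — none reach the full schema.
Any other superkey contains one of these as a subset, so there are no further candidate keys.

BD, CD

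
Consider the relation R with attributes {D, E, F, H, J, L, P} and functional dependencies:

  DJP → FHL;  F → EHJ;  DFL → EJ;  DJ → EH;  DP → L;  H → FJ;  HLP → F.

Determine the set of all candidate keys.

{D, F, P}; {D, H, P}; {D, J, P}

Attributes D, P never appear on any right-hand side, so every candidate key must contain {D, P}.
{D, P}⁺ = {D, L, P}, which is not all of the schema, so we must add further attributes.
{D, F, P}⁺: F→EHJ adds E, H, J; DP→L adds L → {D, E, F, H, J, L, P}.
{D, H, P}⁺: DP→L adds L; H→FJ adds F, J; F→EHJ adds E → {D, E, F, H, J, L, P}.
{D, J, P}⁺: DJP→FHL adds F, H, L; F→EHJ adds E → {D, E, F, H, J, L, P}.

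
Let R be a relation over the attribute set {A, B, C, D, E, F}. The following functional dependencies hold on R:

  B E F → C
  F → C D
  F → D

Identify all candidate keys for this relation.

{A, B, E, F}

{A, B, E, F}⁺: BEF→C adds C; F→CD adds D → {A, B, C, D, E, F}. Minimal: {B, E, F}⁺ = {B, C, D, E, F}; {A, E, F}⁺ = {A, C, D, E, F}; {A, B, F}⁺ = {A, B, C, D, F}; … — none reach the full schema.
No other minimal superkey exists.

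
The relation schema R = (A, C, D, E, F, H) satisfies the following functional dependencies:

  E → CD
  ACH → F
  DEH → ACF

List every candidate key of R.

(E, H)

Attributes E, H never appear on any right-hand side, so every candidate key must contain {E, H}.
{E, H}⁺ = {A, C, D, E, F, H}, which is all of the schema, so {E, H} is the only candidate key.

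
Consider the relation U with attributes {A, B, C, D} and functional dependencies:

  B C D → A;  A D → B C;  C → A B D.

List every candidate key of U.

{C}⁺: C→ABD adds A, B, D → {A, B, C, D}.
{A, D}⁺: AD→BC adds B, C → {A, B, C, D}. Minimal: {D}⁺ = {D}; {A}⁺ = {A} — none reach the full schema.
Any other superkey contains one of these as a subset, so there are no further candidate keys.

(C), (A, D)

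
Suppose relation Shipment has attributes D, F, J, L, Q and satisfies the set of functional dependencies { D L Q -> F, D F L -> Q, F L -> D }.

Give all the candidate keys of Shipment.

Attributes J, L never appear on any right-hand side, so every candidate key must contain {J, L}.
{J, L}⁺ = {J, L}, which is not all of the schema, so we must add further attributes.
{F, J, L}⁺: FL→D adds D; DFL→Q adds Q → {D, F, J, L, Q}. Minimal: {J, L}⁺ = {J, L}; {F, L}⁺ = {D, F, L, Q}; {F, J}⁺ = {F, J} — none reach the full schema.
{D, J, L, Q}⁺: DLQ→F adds F → {D, F, J, L, Q}. Minimal: {J, L, Q}⁺ = {J, L, Q}; {D, L, Q}⁺ = {D, F, L, Q}; {D, J, Q}⁺ = {D, J, Q}; … — none reach the full schema.

{F, J, L}, {D, J, L, Q}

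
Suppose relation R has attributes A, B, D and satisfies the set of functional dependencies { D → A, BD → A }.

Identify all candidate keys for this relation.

BD

Attributes B, D never appear on any right-hand side, so every candidate key must contain {B, D}.
{B, D}⁺ = {A, B, D}, which is all of the schema, so {B, D} is the only candidate key.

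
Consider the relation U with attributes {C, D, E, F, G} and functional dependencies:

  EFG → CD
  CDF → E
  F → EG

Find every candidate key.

{F}

Attribute F never appears on the right-hand side of any dependency, so F must belong to every candidate key.
{F}⁺ = {C, D, E, F, G}, which is all of the schema, so {F} is the only candidate key.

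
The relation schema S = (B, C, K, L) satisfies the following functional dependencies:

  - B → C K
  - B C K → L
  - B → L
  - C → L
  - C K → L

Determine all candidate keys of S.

{B}

Attribute B never appears on the right-hand side of any dependency, so B must belong to every candidate key.
{B}⁺ = {B, C, K, L}, which is all of the schema, so {B} is the only candidate key.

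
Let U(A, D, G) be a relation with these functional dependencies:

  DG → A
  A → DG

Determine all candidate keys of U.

{A}, {D, G}

{A}⁺: A→DG adds D, G → {A, D, G}.
{D, G}⁺: DG→A adds A → {A, D, G}.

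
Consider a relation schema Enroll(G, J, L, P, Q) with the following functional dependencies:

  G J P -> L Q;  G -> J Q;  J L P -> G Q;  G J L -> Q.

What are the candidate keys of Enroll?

(G, P), (J, L, P)

Attribute P never appears on the right-hand side of any dependency, so P must belong to every candidate key.
{P}⁺ = {P}, which is not all of the schema, so we must add further attributes.
{G, P}⁺: G→JQ adds J, Q; GJP→LQ adds L → {G, J, L, P, Q}. Minimal: {P}⁺ = {P}; {G}⁺ = {G, J, Q} — none reach the full schema.
{J, L, P}⁺: JLP→GQ adds G, Q → {G, J, L, P, Q}. Minimal: {L, P}⁺ = {L, P}; {J, P}⁺ = {J, P}; {J, L}⁺ = {J, L} — none reach the full schema.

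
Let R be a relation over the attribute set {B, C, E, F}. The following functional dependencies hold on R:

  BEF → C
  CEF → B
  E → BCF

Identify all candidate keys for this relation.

{E}

Attribute E never appears on the right-hand side of any dependency, so E must belong to every candidate key.
{E}⁺ = {B, C, E, F}, which is all of the schema, so {E} is the only candidate key.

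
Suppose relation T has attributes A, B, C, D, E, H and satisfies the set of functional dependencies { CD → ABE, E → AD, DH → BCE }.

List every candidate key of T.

{D, H}⁺: DH→BCE adds B, C, E; CD→ABE adds A → {A, B, C, D, E, H}. Minimal: {H}⁺ = {H}; {D}⁺ = {D} — none reach the full schema.
{E, H}⁺: E→AD adds A, D; DH→BCE adds B, C → {A, B, C, D, E, H}. Minimal: {H}⁺ = {H}; {E}⁺ = {A, D, E} — none reach the full schema.
Any other superkey contains one of these as a subset, so there are no further candidate keys.

(D, H), (E, H)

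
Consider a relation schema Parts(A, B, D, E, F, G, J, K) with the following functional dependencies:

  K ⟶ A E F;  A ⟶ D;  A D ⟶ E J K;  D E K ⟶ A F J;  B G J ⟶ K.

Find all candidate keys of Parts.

(A, B, G), (B, G, J), (B, G, K)

Attributes B, G never appear on any right-hand side, so every candidate key must contain {B, G}.
{B, G}⁺ = {B, G}, which is not all of the schema, so we must add further attributes.
{A, B, G}⁺: A→D adds D; AD→EJK adds E, J, K; DEK→AFJ adds F → {A, B, D, E, F, G, J, K}. Minimal: {B, G}⁺ = {B, G}; {A, G}⁺ = {A, D, E, F, G, J, K}; {A, B}⁺ = {A, B, D, E, F, J, K} — none reach the full schema.
{B, G, J}⁺: BGJ→K adds K; K→AEF adds A, E, F; A→D adds D → {A, B, D, E, F, G, J, K}. Minimal: {G, J}⁺ = {G, J}; {B, J}⁺ = {B, J}; {B, G}⁺ = {B, G} — none reach the full schema.
{B, G, K}⁺: K→AEF adds A, E, F; A→D adds D; AD→EJK adds J → {A, B, D, E, F, G, J, K}. Minimal: {G, K}⁺ = {A, D, E, F, G, J, K}; {B, K}⁺ = {A, B, D, E, F, J, K}; {B, G}⁺ = {B, G} — none reach the full schema.
Any other superkey contains one of these as a subset, so there are no further candidate keys.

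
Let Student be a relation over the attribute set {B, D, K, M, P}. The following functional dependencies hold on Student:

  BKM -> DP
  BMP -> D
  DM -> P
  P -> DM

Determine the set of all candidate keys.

(B, K, M); (B, K, P)

Attributes B, K never appear on any right-hand side, so every candidate key must contain {B, K}.
{B, K}⁺ = {B, K}, which is not all of the schema, so we must add further attributes.
{B, K, M}⁺: BKM→DP adds D, P → {B, D, K, M, P}. Minimal: {K, M}⁺ = {K, M}; {B, M}⁺ = {B, M}; {B, K}⁺ = {B, K} — none reach the full schema.
{B, K, P}⁺: P→DM adds D, M → {B, D, K, M, P}. Minimal: {K, P}⁺ = {D, K, M, P}; {B, P}⁺ = {B, D, M, P}; {B, K}⁺ = {B, K} — none reach the full schema.
Any other superkey contains one of these as a subset, so there are no further candidate keys.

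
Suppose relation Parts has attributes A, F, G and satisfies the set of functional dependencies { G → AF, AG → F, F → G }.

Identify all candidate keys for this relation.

{F}⁺: F→G adds G; G→AF adds A → {A, F, G}.
{G}⁺: G→AF adds A, F → {A, F, G}.

{F}, {G}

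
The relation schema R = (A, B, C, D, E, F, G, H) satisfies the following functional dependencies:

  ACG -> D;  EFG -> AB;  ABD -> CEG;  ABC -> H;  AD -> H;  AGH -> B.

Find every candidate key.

Attribute F never appears on the right-hand side of any dependency, so F must belong to every candidate key.
{F}⁺ = {F}, which is not all of the schema, so we must add further attributes.
{A, B, D, F}⁺: ABD→CEG adds C, E, G; ABC→H adds H → {A, B, C, D, E, F, G, H}.
{A, C, F, G}⁺: ACG→D adds D; AD→H adds H; AGH→B adds B; ABD→CEG adds E → {A, B, C, D, E, F, G, H}.
{A, D, F, G}⁺: AD→H adds H; AGH→B adds B; ABD→CEG adds C, E → {A, B, C, D, E, F, G, H}.
{C, E, F, G}⁺: EFG→AB adds A, B; ABC→H adds H; ACG→D adds D → {A, B, C, D, E, F, G, H}.
{D, E, F, G}⁺: EFG→AB adds A, B; ABD→CEG adds C; ABC→H adds H → {A, B, C, D, E, F, G, H}.

{A, B, D, F}, {A, C, F, G}, {A, D, F, G}, {C, E, F, G}, {D, E, F, G}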